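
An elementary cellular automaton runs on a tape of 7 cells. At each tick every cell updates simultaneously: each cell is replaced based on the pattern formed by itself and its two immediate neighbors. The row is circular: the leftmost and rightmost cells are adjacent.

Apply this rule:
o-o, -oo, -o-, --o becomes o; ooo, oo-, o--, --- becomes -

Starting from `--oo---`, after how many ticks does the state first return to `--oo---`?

tick 1: -oo----
tick 2: oo-----
tick 3: o-----o
tick 4: -----oo
tick 5: ----oo-
tick 6: ---oo--
tick 7: --oo---

7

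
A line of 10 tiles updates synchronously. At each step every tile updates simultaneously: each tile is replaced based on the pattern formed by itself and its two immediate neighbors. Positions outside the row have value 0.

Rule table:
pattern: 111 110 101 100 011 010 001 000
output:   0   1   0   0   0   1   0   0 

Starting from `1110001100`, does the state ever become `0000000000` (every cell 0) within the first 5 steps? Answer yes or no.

no

0010000100
0010000100  (fixed point — unchanged through step 5)
step 5 is 0010000100, still not uniform 0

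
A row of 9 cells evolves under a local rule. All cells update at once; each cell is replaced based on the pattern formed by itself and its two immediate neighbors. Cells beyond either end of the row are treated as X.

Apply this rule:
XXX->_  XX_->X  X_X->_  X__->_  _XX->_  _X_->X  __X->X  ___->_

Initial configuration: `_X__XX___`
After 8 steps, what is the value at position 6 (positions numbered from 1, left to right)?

step 1: _X_X_X__X
step 2: _X_X_X_X_
step 3: _X_X_X_X_  (fixed point — unchanged through step 8)
position 6 holds X

X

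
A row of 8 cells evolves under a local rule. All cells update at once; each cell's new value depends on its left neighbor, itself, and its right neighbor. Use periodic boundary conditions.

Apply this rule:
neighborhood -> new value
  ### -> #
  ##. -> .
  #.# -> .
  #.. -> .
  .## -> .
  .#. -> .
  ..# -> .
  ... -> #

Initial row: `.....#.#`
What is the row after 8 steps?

..#..###

.###....
..#..###
......#.
#####...
.###..#.
..#.....
#...####
..#..###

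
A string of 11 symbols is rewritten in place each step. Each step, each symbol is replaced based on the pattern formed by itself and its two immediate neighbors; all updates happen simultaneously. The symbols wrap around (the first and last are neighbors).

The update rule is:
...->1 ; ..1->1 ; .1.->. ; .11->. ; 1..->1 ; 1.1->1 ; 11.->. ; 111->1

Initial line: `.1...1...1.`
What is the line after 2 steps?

.1.1.1.1.1.

step 1: 1.111.111.1
step 2: .1.1.1.1.1.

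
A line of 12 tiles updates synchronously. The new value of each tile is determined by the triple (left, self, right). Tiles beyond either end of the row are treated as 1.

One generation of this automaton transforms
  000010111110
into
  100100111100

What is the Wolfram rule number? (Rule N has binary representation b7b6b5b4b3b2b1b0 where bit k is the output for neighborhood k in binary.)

position 7: 111 → 1  (bit 7 = 1)
position 10: 110 → 0  (bit 6 = 0)
position 5: 101 → 0  (bit 5 = 0)
position 0: 100 → 1  (bit 4 = 1)
position 6: 011 → 1  (bit 3 = 1)
position 4: 010 → 0  (bit 2 = 0)
position 3: 001 → 1  (bit 1 = 1)
position 1: 000 → 0  (bit 0 = 0)
bits b7..b0 = 10011010 = 154

154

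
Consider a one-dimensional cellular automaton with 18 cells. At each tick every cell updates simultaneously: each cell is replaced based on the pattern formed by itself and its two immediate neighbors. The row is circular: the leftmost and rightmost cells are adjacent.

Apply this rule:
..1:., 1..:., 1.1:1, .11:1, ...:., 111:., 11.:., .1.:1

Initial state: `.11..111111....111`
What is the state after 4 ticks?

tick 1: 11...1.........1..
tick 2: 1....1.........1..
tick 3: 1....1.........1..  (fixed point — unchanged through tick 4)

1....1.........1..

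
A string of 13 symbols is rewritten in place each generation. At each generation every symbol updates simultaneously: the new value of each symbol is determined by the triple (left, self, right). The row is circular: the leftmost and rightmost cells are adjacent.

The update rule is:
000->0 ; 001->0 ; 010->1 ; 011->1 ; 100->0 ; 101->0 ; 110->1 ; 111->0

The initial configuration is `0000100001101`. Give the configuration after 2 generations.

0000100001101

0000100001101  (fixed point — unchanged through generation 2)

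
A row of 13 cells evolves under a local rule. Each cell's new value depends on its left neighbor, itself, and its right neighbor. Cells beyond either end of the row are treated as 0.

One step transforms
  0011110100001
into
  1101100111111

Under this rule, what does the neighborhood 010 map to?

At position 7 the neighborhood is 010; the next row has 1 there.

1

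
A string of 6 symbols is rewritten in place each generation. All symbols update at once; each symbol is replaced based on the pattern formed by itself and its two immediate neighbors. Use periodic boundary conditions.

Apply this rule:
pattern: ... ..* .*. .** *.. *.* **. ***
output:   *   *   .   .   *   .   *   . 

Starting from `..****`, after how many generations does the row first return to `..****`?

12

**...*
.****.
*...**
****..
...***
***..*
..***.
**..**
.***..
*..***
***...
..****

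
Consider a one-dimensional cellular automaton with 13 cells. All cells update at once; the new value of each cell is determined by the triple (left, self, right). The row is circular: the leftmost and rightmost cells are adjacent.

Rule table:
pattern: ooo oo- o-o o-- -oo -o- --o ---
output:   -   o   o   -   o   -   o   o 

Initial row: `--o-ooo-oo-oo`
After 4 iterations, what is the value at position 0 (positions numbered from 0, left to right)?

-o-oo-ooooooo
o-ooooo-----o
ooo---o-ooooo
--o-oo-oo----
position 0 holds -

-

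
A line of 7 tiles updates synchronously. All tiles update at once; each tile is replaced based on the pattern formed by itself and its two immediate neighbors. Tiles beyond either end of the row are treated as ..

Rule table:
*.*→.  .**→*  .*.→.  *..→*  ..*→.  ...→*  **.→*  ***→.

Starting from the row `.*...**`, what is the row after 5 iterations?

..**.**
*.**.**
..**.**  (repeats iteration 1; period 2)
iteration 5: ..**.**

..**.**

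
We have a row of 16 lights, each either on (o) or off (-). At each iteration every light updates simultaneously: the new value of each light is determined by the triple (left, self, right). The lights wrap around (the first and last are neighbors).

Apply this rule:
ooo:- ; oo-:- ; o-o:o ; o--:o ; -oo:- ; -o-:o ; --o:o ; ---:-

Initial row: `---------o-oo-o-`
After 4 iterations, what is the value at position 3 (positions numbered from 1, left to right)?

--------ooo--ooo
o------o---oo---
oo----ooo-o--o-o
--o--o---oooooo-
position 3 holds o

o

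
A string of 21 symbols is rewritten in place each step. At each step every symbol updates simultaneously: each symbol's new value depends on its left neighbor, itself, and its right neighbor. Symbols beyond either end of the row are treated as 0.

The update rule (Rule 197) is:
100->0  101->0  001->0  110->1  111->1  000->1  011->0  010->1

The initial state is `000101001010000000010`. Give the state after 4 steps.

110101001010111111010
010101001010011111010
010101001010001111010
010101001010100111010

010101001010100111010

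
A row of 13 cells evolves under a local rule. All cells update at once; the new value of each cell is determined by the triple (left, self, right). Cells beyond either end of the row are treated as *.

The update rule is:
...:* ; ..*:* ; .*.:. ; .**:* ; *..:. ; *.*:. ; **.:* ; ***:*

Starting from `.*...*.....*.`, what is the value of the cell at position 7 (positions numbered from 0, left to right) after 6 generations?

*

generation 1: ...**..****..
generation 2: .****.*****.*
generation 3: .****.*****.*  (fixed point — unchanged through generation 6)
position 7 holds *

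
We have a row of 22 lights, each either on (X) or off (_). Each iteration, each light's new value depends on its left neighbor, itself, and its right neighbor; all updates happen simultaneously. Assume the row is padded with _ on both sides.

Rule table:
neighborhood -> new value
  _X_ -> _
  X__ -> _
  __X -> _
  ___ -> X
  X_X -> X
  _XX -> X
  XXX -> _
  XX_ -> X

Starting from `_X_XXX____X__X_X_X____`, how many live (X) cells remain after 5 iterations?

__XX_X_XX_____X_X__XXX
X_XXX_XXX_XXX__X___X_X
_XX_XXX_XXX_X____X__X_
_XXXX_XXX_XX__XX______
_X__XXX_XXXX__XX_XXXXX
count of X: 15

15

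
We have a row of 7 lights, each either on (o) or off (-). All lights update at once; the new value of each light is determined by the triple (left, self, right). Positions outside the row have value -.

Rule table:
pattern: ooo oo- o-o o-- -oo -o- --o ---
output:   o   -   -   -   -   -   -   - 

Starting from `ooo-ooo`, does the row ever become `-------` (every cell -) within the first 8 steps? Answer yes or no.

step 1: -o---o-
step 2: -------
all cells are - at step 2

yes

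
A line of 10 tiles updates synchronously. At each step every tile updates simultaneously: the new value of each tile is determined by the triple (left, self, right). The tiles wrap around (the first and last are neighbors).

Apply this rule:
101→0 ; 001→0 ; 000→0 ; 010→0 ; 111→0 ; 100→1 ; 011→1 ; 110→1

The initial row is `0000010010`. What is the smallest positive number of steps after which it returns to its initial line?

10

step 1: 0000001001
step 2: 1000000100
step 3: 0100000010
step 4: 0010000001
step 5: 1001000000
step 6: 0100100000
step 7: 0010010000
step 8: 0001001000
step 9: 0000100100
step 10: 0000010010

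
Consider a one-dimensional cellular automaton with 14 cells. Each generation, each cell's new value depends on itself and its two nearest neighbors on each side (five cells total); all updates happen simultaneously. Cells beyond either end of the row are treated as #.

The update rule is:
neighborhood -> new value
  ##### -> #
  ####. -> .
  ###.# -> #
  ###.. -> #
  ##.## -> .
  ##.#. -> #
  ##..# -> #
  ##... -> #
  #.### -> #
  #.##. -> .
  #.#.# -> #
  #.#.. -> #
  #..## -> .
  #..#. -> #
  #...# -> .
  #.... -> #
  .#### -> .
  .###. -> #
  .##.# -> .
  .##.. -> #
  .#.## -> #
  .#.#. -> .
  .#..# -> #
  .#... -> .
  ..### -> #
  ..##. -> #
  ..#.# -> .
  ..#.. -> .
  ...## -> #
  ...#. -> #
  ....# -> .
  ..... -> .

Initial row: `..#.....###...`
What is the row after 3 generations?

generation 1: ##..#..#####.#
generation 2: .###.#.#.#.#.#
generation 3: .#####.#.#.###

.#####.#.#.###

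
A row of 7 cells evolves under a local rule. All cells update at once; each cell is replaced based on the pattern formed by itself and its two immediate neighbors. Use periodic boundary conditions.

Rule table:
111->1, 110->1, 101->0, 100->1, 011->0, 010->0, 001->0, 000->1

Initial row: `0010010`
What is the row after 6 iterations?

1001001
1100100
0110010
0011001
1001100
0100110

0100110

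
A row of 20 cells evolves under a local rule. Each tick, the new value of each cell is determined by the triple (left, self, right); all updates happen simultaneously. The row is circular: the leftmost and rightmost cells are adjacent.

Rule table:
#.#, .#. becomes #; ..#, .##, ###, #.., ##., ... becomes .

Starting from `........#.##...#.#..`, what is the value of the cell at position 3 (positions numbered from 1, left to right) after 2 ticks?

........##.....###..
....................
position 3 holds .

.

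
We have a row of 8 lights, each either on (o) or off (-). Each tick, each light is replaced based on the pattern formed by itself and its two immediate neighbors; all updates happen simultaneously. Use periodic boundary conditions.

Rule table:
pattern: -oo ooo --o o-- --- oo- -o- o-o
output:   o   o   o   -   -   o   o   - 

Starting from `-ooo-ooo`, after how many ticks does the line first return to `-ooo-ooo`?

tick 1: -ooo-ooo

1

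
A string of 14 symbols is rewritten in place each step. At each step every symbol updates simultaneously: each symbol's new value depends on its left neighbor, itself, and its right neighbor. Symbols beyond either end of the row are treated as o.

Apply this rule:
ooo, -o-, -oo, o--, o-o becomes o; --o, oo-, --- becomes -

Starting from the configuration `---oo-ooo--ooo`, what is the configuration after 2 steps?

o--o-ooo-o-ooo
-o-oooo-oooooo

-o-oooo-oooooo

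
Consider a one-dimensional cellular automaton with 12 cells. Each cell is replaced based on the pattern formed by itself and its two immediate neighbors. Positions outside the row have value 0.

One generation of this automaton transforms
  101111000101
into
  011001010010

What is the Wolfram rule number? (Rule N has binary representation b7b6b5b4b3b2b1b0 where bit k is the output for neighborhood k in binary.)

position 3: 111 → 0  (bit 7 = 0)
position 5: 110 → 1  (bit 6 = 1)
position 1: 101 → 1  (bit 5 = 1)
position 6: 100 → 0  (bit 4 = 0)
position 2: 011 → 1  (bit 3 = 1)
position 0: 010 → 0  (bit 2 = 0)
position 8: 001 → 0  (bit 1 = 0)
position 7: 000 → 1  (bit 0 = 1)
bits b7..b0 = 01101001 = 105

105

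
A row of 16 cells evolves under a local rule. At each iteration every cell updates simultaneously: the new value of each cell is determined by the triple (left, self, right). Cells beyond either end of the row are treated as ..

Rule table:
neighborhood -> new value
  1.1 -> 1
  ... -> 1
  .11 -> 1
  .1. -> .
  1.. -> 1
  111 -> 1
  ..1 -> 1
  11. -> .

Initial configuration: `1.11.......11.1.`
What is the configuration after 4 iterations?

.11111111.1.1.1.

.11.11111111.1.1
11.11111111.1.1.
1.11111111.1.1.1
.11111111.1.1.1.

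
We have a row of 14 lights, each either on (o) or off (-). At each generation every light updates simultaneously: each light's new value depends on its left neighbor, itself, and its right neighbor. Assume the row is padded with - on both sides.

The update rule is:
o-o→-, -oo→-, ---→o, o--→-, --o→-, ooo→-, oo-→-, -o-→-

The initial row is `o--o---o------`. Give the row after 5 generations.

-----o---ooooo
oooo---o------
-----o---ooooo  (repeats generation 1; period 2)
generation 5: -----o---ooooo

-----o---ooooo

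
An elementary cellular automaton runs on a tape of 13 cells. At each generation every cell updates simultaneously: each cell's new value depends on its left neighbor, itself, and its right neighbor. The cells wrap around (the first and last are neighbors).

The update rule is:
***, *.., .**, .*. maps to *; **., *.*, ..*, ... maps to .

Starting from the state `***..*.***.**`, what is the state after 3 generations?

**.*.*.**..**
*..*.*.*.*.**
.*.*.*.*.*.**

.*.*.*.*.*.**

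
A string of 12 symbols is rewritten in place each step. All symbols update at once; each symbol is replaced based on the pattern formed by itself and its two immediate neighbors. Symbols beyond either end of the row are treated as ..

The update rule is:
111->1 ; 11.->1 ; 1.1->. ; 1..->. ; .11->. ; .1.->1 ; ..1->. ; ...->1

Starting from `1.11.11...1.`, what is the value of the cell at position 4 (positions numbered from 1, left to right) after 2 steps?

step 1: 1..1..1.1.1.
step 2: 1..1..1.1.1.
position 4 holds 1

1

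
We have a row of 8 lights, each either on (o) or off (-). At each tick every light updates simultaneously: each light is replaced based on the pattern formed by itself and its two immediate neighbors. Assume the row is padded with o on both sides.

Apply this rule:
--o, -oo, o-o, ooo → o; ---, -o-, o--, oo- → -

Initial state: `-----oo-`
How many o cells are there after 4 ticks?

6

----oo-o
---oo-oo
--oo-ooo
-oo-oooo
count of o: 6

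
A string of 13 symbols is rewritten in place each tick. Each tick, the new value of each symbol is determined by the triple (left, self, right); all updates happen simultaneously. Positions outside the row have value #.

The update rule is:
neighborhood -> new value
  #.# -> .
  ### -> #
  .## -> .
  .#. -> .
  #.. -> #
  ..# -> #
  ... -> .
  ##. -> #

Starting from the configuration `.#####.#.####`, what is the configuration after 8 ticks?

########.####

..####....###
##.####..#.##
##..#####...#
####.#####.#.
####..####...
######.####.#
######..###..
########.####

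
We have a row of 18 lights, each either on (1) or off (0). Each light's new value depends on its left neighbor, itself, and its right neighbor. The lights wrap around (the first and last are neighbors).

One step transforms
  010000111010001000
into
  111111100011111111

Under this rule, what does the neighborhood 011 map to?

At position 6 the neighborhood is 011; the next row has 1 there.

1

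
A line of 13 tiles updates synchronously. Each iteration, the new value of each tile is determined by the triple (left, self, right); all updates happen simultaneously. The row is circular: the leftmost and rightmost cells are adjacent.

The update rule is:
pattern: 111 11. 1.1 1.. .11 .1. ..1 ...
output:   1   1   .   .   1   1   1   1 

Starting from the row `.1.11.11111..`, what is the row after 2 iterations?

iteration 1: 11.11.11111.1
iteration 2: 11.11.11111.1

11.11.11111.1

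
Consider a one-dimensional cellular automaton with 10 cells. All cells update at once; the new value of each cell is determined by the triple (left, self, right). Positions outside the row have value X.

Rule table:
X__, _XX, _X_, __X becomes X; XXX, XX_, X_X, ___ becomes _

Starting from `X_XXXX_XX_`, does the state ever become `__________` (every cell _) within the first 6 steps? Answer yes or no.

step 1: __X____X__
step 2: XXXX__XXXX
step 3: ____XXX___
step 4: X__XX__X_X
step 5: _XXX_XXX_X
step 6: _X___X___X
step 6 is _X___X___X, still not uniform _

no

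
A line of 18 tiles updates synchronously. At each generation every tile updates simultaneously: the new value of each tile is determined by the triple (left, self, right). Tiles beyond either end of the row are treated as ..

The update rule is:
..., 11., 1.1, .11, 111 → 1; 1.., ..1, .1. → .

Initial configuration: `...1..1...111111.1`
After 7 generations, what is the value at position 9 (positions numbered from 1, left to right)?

generation 1: 11......1.1111111.
generation 2: 11.1111..11111111.
generation 3: 1111111..11111111.
generation 4: 1111111..11111111.  (fixed point — unchanged through generation 7)
position 9 holds .

.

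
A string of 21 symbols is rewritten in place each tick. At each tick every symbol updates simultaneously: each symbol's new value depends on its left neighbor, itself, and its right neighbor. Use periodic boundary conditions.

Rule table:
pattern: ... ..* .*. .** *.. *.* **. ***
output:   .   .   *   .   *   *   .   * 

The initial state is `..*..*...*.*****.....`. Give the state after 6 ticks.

..**.**..**.***.*....
....*..*...*.*.***...
....**.**..****.*.*..
......*..*..**.*****.
......**.**...*.***.*
*.......*..*..**.*.**

*.......*..*..**.*.**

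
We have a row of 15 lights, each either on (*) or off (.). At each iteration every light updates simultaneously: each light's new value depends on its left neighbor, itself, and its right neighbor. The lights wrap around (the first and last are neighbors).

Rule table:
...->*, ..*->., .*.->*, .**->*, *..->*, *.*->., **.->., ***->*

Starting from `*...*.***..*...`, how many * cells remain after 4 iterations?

***.*.**.*.***.
**..*.*..*.**..
*.*.*.**.*.*.*.
*.*.*.*..*.*.*.
count of *: 7

7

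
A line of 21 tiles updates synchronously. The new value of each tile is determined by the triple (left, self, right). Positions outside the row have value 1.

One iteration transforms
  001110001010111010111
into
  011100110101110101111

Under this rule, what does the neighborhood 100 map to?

0

At position 0 the neighborhood is 100; the next row has 0 there.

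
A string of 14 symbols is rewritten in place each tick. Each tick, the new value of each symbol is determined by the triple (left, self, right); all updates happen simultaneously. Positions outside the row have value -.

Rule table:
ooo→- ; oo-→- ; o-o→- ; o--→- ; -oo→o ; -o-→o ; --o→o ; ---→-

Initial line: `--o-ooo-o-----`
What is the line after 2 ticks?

tick 1: -oo-o---o-----
tick 2: oo--o--oo-----

oo--o--oo-----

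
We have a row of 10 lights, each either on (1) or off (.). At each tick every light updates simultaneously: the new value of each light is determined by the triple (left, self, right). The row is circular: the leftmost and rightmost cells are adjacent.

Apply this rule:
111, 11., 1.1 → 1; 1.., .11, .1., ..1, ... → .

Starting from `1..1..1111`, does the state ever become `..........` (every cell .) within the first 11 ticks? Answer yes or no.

1......111
1.......11
1........1
1.........
..........
all cells are . at tick 5

yes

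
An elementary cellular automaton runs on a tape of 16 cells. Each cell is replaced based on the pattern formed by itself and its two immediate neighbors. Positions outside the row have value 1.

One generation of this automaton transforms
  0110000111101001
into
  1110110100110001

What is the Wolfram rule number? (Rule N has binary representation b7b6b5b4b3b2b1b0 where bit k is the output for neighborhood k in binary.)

position 8: 111 → 0  (bit 7 = 0)
position 2: 110 → 1  (bit 6 = 1)
position 0: 101 → 1  (bit 5 = 1)
position 3: 100 → 0  (bit 4 = 0)
position 1: 011 → 1  (bit 3 = 1)
position 12: 010 → 0  (bit 2 = 0)
position 6: 001 → 0  (bit 1 = 0)
position 4: 000 → 1  (bit 0 = 1)
bits b7..b0 = 01101001 = 105

105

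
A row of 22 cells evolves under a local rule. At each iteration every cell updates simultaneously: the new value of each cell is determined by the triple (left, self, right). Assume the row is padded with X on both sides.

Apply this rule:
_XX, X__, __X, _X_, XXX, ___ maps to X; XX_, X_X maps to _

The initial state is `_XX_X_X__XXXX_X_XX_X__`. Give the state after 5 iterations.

_X__XXXX__XX__XXXXXXXX

_X__X_XXXXXX__X_X__XXX
_XXXX_XXXXX_XXX_XXXXXX
_XXX__XXXX__XX__XXXXXX
_XX_XXXXX_XXX_XXXXXXXX
_X__XXXX__XX__XXXXXXXX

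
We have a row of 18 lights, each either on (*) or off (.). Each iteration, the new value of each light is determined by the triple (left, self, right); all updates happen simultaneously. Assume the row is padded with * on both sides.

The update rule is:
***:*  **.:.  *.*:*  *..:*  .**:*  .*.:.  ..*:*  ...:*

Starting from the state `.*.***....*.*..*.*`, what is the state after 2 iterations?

*.***.****.*.**.**
.***.****.*.**.***

.***.****.*.**.***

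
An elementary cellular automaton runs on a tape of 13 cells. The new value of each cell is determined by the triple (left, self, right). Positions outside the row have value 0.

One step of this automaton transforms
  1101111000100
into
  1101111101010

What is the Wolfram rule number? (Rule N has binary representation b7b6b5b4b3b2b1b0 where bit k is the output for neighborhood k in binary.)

218

position 4: 111 → 1  (bit 7 = 1)
position 1: 110 → 1  (bit 6 = 1)
position 2: 101 → 0  (bit 5 = 0)
position 7: 100 → 1  (bit 4 = 1)
position 0: 011 → 1  (bit 3 = 1)
position 10: 010 → 0  (bit 2 = 0)
position 9: 001 → 1  (bit 1 = 1)
position 8: 000 → 0  (bit 0 = 0)
bits b7..b0 = 11011010 = 218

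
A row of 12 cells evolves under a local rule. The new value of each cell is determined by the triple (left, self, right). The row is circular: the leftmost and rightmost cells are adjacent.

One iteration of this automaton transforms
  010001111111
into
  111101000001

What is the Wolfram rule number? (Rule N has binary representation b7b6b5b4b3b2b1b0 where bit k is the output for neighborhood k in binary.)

125

position 6: 111 → 0  (bit 7 = 0)
position 11: 110 → 1  (bit 6 = 1)
position 0: 101 → 1  (bit 5 = 1)
position 2: 100 → 1  (bit 4 = 1)
position 5: 011 → 1  (bit 3 = 1)
position 1: 010 → 1  (bit 2 = 1)
position 4: 001 → 0  (bit 1 = 0)
position 3: 000 → 1  (bit 0 = 1)
bits b7..b0 = 01111101 = 125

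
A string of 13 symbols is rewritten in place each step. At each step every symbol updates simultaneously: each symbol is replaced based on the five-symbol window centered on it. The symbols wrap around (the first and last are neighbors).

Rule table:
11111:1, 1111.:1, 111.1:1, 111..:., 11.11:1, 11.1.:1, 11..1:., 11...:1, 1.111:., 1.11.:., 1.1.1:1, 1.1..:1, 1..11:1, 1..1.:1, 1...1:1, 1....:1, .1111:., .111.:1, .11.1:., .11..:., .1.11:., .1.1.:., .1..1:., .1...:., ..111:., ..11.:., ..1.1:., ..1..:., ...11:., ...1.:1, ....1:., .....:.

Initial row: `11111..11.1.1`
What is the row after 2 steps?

.111..1..11..
..1..1..1..11

..1..1..1..11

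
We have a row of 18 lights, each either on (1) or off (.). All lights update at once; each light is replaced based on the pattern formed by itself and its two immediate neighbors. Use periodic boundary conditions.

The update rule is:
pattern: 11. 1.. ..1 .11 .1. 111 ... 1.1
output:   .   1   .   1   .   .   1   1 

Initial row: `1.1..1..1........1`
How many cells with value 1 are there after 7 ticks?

tick 1: .1.1..1..1111111.1
tick 2: 1.1.1..1.1......1.
tick 3: .1.1.1..1.11111..1
tick 4: 1.1.1.1..11....1..
tick 5: .1.1.1.1.1.111..1.
tick 6: ..1.1.1.1.11..1..1
tick 7: 1..1.1.1.11.1..1..
count of 1: 8

8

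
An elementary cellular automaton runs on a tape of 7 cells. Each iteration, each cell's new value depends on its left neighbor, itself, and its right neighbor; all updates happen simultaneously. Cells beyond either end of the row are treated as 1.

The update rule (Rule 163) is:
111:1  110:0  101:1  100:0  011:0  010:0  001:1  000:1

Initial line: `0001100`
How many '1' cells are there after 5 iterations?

iteration 1: 0110001
iteration 2: 1000110
iteration 3: 0011001
iteration 4: 0100010
iteration 5: 1001101
count of 1: 4

4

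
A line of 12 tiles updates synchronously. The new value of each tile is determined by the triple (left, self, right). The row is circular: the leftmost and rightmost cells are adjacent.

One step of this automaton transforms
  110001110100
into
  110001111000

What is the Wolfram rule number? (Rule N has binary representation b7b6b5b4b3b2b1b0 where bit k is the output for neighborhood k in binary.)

232

position 6: 111 → 1  (bit 7 = 1)
position 1: 110 → 1  (bit 6 = 1)
position 8: 101 → 1  (bit 5 = 1)
position 2: 100 → 0  (bit 4 = 0)
position 0: 011 → 1  (bit 3 = 1)
position 9: 010 → 0  (bit 2 = 0)
position 4: 001 → 0  (bit 1 = 0)
position 3: 000 → 0  (bit 0 = 0)
bits b7..b0 = 11101000 = 232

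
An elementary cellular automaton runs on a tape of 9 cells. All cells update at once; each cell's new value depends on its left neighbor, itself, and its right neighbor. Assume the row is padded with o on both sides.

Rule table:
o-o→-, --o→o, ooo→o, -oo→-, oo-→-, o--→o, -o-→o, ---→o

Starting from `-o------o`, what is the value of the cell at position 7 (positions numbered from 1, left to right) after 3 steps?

-ooooooo-
--ooooo--
oo-ooo-oo
position 7 holds -

-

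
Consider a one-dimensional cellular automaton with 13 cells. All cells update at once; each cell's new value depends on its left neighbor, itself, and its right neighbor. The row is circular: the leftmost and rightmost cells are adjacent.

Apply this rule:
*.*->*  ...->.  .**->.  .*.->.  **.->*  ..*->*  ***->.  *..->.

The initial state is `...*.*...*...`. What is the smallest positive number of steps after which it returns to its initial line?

13

..*.*...*....
.*.*...*.....
*.*...*......
.*...*......*
*...*......*.
...*......*.*
..*......*.*.
.*......*.*..
*......*.*...
......*.*...*
.....*.*...*.
....*.*...*..
...*.*...*...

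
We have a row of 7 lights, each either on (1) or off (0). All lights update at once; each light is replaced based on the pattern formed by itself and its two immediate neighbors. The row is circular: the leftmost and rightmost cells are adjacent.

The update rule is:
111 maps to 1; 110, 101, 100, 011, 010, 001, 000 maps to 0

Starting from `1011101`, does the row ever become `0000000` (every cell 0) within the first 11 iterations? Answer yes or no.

yes

0001000
0000000
all cells are 0 at iteration 2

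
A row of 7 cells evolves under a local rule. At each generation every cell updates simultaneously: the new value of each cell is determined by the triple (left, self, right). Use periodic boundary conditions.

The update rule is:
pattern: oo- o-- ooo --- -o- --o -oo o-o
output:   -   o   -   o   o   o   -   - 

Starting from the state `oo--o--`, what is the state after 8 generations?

oo-----

--ooooo
oo-----
--ooooo  (repeats generation 1; period 2)
generation 8: oo-----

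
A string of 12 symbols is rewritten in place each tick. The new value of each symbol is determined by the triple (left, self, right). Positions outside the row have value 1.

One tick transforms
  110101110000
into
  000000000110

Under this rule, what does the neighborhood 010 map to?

At position 3 the neighborhood is 010; the next row has 0 there.

0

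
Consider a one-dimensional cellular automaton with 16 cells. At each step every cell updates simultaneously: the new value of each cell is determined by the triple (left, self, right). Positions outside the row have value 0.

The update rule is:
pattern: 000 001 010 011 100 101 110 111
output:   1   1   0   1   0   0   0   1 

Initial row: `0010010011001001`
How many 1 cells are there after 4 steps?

1100100110010010
1001001100100100
0010011001001001
1100110010010010
count of 1: 7

7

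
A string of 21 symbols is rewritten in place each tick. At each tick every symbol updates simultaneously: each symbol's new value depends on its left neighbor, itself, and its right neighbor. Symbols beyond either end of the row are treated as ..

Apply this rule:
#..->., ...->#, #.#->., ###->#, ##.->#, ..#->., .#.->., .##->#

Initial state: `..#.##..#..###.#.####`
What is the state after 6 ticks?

..#.##.###.###.#.####

#...##.....###...####
..#.##.###.###.#.####
#...##.###.###...####
..#.##.###.###.#.####  (repeats tick 2; period 2)
tick 6: ..#.##.###.###.#.####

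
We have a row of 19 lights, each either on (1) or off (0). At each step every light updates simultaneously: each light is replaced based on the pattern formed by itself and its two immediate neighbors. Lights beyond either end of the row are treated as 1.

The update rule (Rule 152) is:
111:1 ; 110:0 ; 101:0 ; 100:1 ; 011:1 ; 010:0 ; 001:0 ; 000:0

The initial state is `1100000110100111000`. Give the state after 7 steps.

1010000100010110100
0001000010000100010
1000100001000010000
0100010000100001000
0010001000010000100
1001000100001000010
0100100010000100000

0100100010000100000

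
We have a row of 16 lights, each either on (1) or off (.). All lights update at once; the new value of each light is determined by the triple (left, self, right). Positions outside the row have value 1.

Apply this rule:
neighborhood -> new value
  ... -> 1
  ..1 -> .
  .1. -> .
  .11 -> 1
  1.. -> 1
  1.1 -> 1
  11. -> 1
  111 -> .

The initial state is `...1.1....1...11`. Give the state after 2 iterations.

.11..11.11.111.1

iteration 1: 11..1.111..11.1.
iteration 2: .11..11.11.111.1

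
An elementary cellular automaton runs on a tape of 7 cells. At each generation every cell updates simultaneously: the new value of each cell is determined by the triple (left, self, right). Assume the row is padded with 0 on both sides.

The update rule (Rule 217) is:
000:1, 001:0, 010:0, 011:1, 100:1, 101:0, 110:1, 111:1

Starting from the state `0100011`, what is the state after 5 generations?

0011011

generation 1: 0011011
generation 2: 1011011
generation 3: 0011011  (repeats generation 1; period 2)
generation 5: 0011011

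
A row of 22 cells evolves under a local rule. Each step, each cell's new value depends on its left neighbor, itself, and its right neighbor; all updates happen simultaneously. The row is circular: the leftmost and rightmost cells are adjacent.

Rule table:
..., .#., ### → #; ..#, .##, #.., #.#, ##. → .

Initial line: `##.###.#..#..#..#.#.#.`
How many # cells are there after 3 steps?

8

....#..#..#..#..#.#.#.
###.#..#..#..#..#.#.#.
.#..#..#..#..#..#.#.#.
count of #: 8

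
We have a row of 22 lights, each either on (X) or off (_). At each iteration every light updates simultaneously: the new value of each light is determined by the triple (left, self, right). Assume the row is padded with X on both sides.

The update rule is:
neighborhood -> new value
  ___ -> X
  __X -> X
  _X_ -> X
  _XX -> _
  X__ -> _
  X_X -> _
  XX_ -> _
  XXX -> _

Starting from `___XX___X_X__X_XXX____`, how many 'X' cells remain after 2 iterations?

7

iteration 1: _XX___XXX_X_XX_____XXX
iteration 2: ____XX____X____XXXX___
count of X: 7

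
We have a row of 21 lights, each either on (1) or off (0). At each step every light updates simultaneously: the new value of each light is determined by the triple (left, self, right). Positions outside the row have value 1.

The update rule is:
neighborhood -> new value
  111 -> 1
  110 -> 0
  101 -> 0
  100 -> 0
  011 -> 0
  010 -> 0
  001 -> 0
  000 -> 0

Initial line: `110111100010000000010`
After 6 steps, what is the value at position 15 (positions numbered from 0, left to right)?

0

100011000000000000000
000000000000000000000
000000000000000000000  (fixed point — unchanged through step 6)
position 15 holds 0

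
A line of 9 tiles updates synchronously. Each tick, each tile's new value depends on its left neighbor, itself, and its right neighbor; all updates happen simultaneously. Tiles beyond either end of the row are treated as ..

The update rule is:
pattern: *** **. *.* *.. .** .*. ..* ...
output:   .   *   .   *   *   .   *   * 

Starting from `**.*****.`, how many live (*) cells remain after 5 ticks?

6

**.*...**
**..*****
*****...*
*...****.
.****..**
count of *: 6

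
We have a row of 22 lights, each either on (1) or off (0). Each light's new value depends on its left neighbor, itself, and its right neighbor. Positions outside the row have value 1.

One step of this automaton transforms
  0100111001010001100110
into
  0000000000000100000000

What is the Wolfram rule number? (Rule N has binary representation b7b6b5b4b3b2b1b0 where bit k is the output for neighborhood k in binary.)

position 5: 111 → 0  (bit 7 = 0)
position 6: 110 → 0  (bit 6 = 0)
position 0: 101 → 0  (bit 5 = 0)
position 2: 100 → 0  (bit 4 = 0)
position 4: 011 → 0  (bit 3 = 0)
position 1: 010 → 0  (bit 2 = 0)
position 3: 001 → 0  (bit 1 = 0)
position 13: 000 → 1  (bit 0 = 1)
bits b7..b0 = 00000001 = 1

1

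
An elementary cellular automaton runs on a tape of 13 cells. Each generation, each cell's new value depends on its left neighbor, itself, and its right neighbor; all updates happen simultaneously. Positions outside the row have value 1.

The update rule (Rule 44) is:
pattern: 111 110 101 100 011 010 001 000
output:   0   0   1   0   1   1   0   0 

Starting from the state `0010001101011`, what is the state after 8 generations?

0010001000001

0010001011110
0010001110001
0010001000001
0010001000001  (fixed point — unchanged through generation 8)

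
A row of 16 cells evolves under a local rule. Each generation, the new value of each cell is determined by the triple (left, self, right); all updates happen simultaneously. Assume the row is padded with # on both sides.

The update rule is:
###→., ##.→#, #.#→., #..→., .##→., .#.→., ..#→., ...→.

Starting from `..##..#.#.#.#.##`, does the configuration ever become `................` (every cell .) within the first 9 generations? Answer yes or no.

...#............
................
all cells are . at generation 2

yes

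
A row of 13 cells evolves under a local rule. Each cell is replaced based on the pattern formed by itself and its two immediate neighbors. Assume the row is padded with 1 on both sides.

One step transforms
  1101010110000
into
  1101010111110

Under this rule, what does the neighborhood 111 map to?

At position 0 the neighborhood is 111; the next row has 1 there.

1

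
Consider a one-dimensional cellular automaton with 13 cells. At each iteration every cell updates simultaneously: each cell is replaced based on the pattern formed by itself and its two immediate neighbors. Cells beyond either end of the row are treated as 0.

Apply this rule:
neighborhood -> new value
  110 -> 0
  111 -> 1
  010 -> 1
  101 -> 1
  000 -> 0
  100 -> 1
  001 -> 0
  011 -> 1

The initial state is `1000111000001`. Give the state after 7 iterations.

1100110100001
1010101110001
1111111101001
1111111011101
1111110111011
1111101110110
1111011101101

1111011101101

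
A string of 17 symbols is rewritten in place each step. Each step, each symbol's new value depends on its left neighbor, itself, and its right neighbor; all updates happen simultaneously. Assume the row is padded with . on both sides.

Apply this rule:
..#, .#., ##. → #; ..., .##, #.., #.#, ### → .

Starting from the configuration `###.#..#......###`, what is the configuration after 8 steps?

..#.#.##.....#..#
.##.#..#....##.##
#.#.#.##...#.#..#
#.#.#..#..##.#.##
#.#.#.##.#.#.#..#
#.#.#..#.#.#.#.##
#.#.#.##.#.#.#..#  (repeats step 5; period 2)
step 8: #.#.#..#.#.#.#.##

#.#.#..#.#.#.#.##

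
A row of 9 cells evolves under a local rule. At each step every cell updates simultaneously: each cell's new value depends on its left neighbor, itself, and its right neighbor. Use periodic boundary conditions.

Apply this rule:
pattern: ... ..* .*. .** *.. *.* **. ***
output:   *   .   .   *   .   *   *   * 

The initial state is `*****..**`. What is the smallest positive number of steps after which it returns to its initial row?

1

*****..**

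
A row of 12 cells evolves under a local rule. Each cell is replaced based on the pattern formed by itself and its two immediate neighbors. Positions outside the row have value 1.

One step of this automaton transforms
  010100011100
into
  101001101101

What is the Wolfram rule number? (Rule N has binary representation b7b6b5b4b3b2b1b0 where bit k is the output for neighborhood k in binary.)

position 8: 111 → 1  (bit 7 = 1)
position 9: 110 → 1  (bit 6 = 1)
position 0: 101 → 1  (bit 5 = 1)
position 4: 100 → 0  (bit 4 = 0)
position 7: 011 → 0  (bit 3 = 0)
position 1: 010 → 0  (bit 2 = 0)
position 6: 001 → 1  (bit 1 = 1)
position 5: 000 → 1  (bit 0 = 1)
bits b7..b0 = 11100011 = 227

227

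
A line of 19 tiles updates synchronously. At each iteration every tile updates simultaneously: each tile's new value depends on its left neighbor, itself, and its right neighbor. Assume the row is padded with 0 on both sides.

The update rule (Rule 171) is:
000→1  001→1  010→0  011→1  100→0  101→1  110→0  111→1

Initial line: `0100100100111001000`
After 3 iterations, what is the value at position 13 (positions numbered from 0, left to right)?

0

iteration 1: 1001001001110010011
iteration 2: 0010010011100100110
iteration 3: 1100100111001001100
position 13 holds 0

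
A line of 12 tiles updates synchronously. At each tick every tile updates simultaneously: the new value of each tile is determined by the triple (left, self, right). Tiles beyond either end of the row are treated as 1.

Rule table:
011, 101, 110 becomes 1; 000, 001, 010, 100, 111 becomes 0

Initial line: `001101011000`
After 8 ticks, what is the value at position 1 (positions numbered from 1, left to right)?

0

001110111000
001011101000
000110110000
000111110000
000100010000
000000000000
000000000000  (fixed point — unchanged through tick 8)
position 1 holds 0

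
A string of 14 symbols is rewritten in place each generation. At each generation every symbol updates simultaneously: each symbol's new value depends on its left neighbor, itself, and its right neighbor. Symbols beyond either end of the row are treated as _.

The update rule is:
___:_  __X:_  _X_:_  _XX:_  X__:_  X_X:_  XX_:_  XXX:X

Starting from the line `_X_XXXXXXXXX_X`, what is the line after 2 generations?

generation 1: ____XXXXXXX___
generation 2: _____XXXXX____

_____XXXXX____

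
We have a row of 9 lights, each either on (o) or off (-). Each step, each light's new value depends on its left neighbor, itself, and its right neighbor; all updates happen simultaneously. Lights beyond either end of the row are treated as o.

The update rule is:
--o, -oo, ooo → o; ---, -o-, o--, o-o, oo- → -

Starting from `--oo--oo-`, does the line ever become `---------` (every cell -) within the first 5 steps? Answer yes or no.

-oo--oo--
-o--oo--o
---oo--oo
--oo--ooo
-oo--oooo
step 5 is -oo--oooo, still not uniform -

no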